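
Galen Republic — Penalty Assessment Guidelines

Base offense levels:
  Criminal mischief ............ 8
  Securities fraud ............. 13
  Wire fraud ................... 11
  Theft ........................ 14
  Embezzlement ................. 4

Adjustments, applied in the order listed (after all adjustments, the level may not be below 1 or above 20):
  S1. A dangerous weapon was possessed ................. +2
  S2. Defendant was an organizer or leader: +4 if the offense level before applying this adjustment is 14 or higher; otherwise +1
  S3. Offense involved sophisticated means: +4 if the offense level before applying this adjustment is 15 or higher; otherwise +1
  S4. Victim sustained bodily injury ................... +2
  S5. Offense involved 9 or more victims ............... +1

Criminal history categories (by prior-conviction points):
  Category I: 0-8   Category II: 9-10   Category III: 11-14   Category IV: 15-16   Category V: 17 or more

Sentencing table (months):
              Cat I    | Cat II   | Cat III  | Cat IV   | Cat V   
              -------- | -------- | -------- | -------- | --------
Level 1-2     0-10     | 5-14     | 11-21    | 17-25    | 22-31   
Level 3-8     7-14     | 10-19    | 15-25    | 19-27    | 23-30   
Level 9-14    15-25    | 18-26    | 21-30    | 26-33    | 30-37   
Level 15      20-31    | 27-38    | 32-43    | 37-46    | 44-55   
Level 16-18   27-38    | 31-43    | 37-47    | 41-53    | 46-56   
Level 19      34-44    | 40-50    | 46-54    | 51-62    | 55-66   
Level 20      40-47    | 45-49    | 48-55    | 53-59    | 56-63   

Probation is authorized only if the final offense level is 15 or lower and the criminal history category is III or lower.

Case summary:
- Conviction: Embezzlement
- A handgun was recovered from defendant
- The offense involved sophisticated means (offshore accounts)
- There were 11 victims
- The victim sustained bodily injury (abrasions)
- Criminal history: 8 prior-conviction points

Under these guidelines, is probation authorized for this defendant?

Yes

Base offense level for embezzlement: 4.
S1 applies: 4 + 2 = 6.
S3 applies (level before this adjustment is 6 < 15, so +1): 6 + 1 = 7.
S4 applies: 7 + 2 = 9.
S5 applies: 9 + 1 = 10.
Final offense level: 10.
Criminal history: 8 prior points → Category I (0-8).
Level 10 falls in the 9-14 band.
Grid: Level 9-14 × Category I = 15-25 months.
Probation check: level 10 ≤ 15 and category I ≤ III → eligible.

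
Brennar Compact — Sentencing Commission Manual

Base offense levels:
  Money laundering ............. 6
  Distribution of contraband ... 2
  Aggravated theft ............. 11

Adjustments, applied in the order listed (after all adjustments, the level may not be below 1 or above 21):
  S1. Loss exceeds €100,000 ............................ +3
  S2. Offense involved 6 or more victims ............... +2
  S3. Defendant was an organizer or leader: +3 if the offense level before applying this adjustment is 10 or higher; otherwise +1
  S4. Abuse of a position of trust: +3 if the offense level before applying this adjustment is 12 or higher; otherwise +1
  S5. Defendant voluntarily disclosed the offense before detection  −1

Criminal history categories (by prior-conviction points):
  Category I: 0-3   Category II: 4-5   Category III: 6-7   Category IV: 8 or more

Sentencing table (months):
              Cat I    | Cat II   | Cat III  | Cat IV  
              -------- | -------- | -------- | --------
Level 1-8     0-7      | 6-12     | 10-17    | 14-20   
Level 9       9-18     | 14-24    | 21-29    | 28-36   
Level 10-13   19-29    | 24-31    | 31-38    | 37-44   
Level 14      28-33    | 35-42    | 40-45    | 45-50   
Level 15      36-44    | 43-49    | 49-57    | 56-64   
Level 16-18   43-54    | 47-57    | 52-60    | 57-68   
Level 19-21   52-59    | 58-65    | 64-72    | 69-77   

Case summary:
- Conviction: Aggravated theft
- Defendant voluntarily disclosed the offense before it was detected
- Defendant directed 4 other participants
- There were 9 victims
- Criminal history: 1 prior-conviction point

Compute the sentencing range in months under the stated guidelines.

Base offense level for aggravated theft: 11.
S2 applies: 11 + 2 = 13.
S3 applies (level before this adjustment is 13 ≥ 10, so +3): 13 + 3 = 16.
S4 does not apply.
S5 applies: 16 − 1 = 15.
Final offense level: 15.
Criminal history: 1 prior point → Category I (0-3).
Level 15 falls in the 15 band.
Grid: Level 15 × Category I = 36-44 months.

36-44 months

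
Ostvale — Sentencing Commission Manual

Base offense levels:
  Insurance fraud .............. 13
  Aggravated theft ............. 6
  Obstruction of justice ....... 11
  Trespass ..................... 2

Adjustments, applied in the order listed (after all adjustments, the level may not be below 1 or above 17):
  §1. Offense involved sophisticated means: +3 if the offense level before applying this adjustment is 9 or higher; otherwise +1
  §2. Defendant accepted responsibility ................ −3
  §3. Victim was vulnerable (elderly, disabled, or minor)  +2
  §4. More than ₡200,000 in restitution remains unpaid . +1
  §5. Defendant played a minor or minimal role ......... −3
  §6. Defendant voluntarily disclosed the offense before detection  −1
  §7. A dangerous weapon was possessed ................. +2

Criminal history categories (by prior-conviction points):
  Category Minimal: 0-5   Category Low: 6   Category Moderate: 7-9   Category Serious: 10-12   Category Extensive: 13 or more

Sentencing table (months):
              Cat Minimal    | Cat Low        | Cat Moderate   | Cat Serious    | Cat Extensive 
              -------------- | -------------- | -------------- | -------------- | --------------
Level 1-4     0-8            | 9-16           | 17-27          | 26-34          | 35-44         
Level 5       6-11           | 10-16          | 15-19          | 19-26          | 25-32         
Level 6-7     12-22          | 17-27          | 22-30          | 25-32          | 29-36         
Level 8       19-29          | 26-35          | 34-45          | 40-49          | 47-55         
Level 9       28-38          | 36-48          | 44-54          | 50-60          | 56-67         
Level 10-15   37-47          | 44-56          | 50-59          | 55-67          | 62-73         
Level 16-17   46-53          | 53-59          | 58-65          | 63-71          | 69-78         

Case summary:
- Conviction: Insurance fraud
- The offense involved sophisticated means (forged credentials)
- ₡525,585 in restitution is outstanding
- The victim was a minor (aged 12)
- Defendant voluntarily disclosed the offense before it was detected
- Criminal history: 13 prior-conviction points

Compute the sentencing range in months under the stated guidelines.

69-78 months

Base offense level for insurance fraud: 13.
§1 applies (level before this adjustment is 13 ≥ 9, so +3): 13 + 3 = 16.
§2 does not apply.
§3 applies: 16 + 2 = 18.
§4 applies: 18 + 1 = 19.
§6 applies: 19 − 1 = 18.
§7 does not apply.
Level 18 exceeds the maximum of 17; capped at 17.
Final offense level: 17.
Criminal history: 13 prior points → Category Extensive (13+).
Level 17 falls in the 16-17 band.
Grid: Level 16-17 × Category Extensive = 69-78 months.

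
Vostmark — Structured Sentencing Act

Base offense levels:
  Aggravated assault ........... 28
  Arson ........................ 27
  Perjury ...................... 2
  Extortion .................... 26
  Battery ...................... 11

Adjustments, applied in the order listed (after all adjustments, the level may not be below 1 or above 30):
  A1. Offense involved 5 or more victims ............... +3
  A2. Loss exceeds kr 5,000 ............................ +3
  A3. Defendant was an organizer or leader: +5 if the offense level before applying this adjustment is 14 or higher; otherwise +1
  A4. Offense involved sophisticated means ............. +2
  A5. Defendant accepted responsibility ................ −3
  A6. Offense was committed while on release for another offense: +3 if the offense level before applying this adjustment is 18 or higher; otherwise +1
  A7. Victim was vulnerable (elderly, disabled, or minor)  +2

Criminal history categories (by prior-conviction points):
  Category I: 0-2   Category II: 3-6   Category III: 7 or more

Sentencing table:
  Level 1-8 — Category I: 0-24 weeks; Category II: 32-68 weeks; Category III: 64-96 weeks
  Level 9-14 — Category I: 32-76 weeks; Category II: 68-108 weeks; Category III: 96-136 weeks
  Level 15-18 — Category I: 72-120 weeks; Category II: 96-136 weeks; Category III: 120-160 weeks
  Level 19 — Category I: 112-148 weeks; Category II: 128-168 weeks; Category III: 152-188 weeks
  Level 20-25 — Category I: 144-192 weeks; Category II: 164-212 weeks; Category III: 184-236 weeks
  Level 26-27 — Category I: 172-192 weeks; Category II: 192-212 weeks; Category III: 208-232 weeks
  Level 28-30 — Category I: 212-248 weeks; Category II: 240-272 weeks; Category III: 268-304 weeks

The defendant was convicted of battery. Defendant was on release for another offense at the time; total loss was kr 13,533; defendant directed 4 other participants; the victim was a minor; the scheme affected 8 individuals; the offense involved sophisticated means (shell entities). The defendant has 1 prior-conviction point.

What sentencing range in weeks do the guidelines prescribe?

212-248 weeks

Base offense level for battery: 11.
A1 applies: 11 + 3 = 14.
A2 applies: 14 + 3 = 17.
A3 applies (level before this adjustment is 17 ≥ 14, so +5): 17 + 5 = 22.
A4 applies: 22 + 2 = 24.
A5 does not apply.
A6 applies (level before this adjustment is 24 ≥ 18, so +3): 24 + 3 = 27.
A7 applies: 27 + 2 = 29.
Final offense level: 29.
Criminal history: 1 prior point → Category I (0-2).
Level 29 falls in the 28-30 band.
Grid: Level 28-30 × Category I = 212-248 weeks.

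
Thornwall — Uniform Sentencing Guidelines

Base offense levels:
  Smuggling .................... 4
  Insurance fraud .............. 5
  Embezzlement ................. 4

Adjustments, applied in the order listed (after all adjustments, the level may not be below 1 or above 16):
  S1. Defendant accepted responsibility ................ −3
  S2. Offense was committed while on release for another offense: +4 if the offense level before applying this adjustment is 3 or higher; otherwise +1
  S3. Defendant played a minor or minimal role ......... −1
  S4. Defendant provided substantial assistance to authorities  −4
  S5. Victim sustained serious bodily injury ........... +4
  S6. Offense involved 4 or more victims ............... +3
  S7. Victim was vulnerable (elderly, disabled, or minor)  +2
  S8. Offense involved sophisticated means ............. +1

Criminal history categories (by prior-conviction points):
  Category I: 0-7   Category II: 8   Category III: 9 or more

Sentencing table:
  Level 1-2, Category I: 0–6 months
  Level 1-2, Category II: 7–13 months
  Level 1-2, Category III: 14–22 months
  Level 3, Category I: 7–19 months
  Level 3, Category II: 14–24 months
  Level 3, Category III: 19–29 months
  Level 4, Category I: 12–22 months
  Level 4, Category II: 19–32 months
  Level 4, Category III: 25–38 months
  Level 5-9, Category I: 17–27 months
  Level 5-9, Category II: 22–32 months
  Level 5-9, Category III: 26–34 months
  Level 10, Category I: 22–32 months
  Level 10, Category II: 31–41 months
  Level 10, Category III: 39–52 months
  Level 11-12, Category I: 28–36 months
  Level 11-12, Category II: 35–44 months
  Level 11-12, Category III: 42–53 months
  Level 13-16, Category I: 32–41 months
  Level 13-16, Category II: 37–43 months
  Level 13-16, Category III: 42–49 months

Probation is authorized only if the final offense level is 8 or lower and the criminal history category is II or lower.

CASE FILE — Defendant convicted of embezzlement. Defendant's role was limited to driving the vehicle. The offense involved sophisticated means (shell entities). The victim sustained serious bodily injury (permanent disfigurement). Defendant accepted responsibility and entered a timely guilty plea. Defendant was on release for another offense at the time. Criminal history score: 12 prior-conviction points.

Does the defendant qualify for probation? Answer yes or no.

Base offense level for embezzlement: 4.
S1 applies: 4 − 3 = 1.
S2 applies (level before this adjustment is 1 < 3, so +1): 1 + 1 = 2.
S3 applies: 2 − 1 = 1.
S5 applies: 1 + 4 = 5.
S6 does not apply.
S8 applies: 5 + 1 = 6.
Final offense level: 6.
Criminal history: 12 prior points → Category III (9+).
Level 6 falls in the 5-9 band.
Grid: Level 5-9 × Category III = 26-34 months.
Probation check: level 6 ≤ 8 and category III > II → not eligible.

No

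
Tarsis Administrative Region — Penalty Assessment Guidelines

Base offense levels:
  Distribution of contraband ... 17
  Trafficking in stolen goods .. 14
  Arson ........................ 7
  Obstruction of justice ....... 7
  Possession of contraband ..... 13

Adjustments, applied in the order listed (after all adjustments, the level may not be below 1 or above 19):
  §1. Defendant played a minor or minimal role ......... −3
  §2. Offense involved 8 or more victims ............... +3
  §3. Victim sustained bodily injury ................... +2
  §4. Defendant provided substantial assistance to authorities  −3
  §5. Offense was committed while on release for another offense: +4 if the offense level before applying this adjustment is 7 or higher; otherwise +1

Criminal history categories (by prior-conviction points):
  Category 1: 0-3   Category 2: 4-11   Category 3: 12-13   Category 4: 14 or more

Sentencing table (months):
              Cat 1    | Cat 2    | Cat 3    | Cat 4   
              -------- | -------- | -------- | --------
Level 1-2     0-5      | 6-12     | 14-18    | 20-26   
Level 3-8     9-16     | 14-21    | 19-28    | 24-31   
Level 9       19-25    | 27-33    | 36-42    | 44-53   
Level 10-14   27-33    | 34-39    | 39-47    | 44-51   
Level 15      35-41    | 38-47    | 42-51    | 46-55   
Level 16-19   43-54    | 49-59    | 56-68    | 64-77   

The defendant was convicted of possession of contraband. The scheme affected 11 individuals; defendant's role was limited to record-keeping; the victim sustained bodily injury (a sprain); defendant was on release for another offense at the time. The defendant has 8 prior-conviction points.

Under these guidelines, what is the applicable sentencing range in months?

49-59 months

Base offense level for possession of contraband: 13.
§1 applies: 13 − 3 = 10.
§2 applies: 10 + 3 = 13.
§3 applies: 13 + 2 = 15.
§4 does not apply.
§5 applies (level before this adjustment is 15 ≥ 7, so +4): 15 + 4 = 19.
Final offense level: 19.
Criminal history: 8 prior points → Category 2 (4-11).
Level 19 falls in the 16-19 band.
Grid: Level 16-19 × Category 2 = 49-59 months.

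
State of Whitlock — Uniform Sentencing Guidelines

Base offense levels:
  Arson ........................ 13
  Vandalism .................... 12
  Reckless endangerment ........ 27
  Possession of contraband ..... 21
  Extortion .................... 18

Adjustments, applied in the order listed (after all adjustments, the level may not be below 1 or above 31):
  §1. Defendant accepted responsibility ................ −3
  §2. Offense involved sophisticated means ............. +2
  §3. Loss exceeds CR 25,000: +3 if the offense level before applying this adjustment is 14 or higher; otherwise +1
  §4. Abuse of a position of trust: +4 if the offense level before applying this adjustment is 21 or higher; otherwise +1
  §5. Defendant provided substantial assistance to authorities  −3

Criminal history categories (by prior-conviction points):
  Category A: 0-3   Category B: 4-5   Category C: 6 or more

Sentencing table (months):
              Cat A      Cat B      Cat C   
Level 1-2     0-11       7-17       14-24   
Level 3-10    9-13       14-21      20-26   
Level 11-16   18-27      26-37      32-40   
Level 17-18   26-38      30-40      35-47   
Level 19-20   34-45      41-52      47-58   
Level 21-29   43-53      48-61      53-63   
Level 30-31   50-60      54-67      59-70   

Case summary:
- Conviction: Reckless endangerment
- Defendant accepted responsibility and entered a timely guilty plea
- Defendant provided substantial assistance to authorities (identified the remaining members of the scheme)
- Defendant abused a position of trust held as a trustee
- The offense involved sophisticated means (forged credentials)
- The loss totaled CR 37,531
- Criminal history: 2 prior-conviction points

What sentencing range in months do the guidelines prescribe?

Base offense level for reckless endangerment: 27.
§1 applies: 27 − 3 = 24.
§2 applies: 24 + 2 = 26.
§3 applies (level before this adjustment is 26 ≥ 14, so +3): 26 + 3 = 29.
§4 applies (level before this adjustment is 29 ≥ 21, so +4): 29 + 4 = 33.
§5 applies: 33 − 3 = 30.
Final offense level: 30.
Criminal history: 2 prior points → Category A (0-3).
Level 30 falls in the 30-31 band.
Grid: Level 30-31 × Category A = 50-60 months.

50-60 months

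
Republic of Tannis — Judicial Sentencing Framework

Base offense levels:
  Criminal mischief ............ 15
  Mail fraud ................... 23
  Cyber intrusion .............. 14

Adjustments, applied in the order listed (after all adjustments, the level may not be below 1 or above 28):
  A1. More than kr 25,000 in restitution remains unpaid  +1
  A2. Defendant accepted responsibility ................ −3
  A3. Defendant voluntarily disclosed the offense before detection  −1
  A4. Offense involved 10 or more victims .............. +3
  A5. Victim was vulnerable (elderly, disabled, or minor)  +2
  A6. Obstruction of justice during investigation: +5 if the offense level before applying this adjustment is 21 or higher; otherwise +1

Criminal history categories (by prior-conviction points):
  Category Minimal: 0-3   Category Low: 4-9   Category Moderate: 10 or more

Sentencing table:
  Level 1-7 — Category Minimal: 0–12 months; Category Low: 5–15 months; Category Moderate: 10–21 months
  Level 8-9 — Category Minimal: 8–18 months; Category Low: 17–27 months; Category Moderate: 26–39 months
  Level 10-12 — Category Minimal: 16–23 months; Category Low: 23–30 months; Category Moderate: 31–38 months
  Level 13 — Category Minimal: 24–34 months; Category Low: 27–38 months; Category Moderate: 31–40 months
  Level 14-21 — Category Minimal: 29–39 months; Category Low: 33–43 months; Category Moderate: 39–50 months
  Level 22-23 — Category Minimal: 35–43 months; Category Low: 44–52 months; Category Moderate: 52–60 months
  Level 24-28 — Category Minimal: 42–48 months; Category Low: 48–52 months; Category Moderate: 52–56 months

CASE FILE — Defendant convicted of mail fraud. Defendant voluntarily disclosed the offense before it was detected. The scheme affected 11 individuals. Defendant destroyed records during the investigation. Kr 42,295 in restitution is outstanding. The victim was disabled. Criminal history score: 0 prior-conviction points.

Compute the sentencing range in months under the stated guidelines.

Base offense level for mail fraud: 23.
A1 applies: 23 + 1 = 24.
A3 applies: 24 − 1 = 23.
A4 applies: 23 + 3 = 26.
A5 applies: 26 + 2 = 28.
A6 applies (level before this adjustment is 28 ≥ 21, so +5): 28 + 5 = 33.
Level 33 exceeds the maximum of 28; capped at 28.
Final offense level: 28.
Criminal history: 0 prior points → Category Minimal (0-3).
Level 28 falls in the 24-28 band.
Grid: Level 24-28 × Category Minimal = 42-48 months.

42-48 months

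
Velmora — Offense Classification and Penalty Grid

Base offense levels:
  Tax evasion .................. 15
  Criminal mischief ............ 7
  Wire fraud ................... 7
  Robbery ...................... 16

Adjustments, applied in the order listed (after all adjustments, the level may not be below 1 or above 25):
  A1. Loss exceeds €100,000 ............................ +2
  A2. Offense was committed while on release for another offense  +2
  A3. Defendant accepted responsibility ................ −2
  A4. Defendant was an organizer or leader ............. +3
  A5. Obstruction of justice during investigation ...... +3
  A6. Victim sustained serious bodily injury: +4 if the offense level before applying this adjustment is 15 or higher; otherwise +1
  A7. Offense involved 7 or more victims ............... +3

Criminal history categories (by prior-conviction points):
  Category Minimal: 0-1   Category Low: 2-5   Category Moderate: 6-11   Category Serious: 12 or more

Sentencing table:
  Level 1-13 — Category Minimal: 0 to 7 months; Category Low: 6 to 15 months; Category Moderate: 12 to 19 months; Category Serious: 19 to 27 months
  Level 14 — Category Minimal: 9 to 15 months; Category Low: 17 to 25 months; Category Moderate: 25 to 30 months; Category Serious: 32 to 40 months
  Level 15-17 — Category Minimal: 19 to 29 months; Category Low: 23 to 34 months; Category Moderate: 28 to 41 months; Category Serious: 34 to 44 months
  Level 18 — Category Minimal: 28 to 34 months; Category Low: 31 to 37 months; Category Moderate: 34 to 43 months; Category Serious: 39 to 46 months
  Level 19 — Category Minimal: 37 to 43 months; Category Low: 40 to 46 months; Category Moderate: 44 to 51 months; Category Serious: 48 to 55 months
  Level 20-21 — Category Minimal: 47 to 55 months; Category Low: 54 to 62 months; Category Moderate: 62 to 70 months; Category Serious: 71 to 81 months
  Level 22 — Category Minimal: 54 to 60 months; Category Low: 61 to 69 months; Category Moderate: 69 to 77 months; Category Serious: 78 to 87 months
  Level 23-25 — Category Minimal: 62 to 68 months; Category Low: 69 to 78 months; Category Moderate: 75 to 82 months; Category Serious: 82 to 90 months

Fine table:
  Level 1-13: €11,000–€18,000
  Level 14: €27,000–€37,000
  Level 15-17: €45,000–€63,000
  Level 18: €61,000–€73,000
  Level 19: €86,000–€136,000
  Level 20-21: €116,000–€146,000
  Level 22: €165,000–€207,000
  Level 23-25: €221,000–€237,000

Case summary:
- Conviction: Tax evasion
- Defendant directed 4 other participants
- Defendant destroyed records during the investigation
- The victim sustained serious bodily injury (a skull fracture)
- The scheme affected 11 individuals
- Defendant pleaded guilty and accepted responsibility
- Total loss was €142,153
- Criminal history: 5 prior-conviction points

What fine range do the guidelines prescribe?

€221,000–€237,000

Base offense level for tax evasion: 15.
A1 applies: 15 + 2 = 17.
A2 does not apply.
A3 applies: 17 − 2 = 15.
A4 applies: 15 + 3 = 18.
A5 applies: 18 + 3 = 21.
A6 applies (level before this adjustment is 21 ≥ 15, so +4): 21 + 4 = 25.
A7 applies: 25 + 3 = 28.
Level 28 exceeds the maximum of 25; capped at 25.
Final offense level: 25.
Level 25 falls in the 23-25 band.
Fine table: Level 23-25 → €221,000–€237,000.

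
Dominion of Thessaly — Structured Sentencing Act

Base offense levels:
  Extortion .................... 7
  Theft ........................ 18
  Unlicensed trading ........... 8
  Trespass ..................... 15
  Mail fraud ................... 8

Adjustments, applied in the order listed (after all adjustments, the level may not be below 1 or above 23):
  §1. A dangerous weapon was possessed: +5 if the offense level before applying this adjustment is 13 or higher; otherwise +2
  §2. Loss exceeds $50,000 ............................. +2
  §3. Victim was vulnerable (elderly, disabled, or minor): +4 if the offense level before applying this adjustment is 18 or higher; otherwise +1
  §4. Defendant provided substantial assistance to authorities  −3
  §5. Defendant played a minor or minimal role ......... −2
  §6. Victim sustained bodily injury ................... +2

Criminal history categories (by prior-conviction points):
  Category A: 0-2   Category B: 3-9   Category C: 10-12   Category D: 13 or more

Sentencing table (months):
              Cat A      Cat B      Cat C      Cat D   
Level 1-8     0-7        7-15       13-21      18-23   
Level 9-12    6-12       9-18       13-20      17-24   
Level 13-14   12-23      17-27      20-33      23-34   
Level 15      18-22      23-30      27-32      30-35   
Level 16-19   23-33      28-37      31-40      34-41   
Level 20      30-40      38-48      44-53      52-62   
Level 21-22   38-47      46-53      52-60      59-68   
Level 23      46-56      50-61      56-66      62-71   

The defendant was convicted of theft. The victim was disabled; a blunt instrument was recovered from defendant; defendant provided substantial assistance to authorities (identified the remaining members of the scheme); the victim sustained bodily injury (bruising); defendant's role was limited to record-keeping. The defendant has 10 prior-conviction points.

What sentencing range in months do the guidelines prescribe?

Base offense level for theft: 18.
§1 applies (level before this adjustment is 18 ≥ 13, so +5): 18 + 5 = 23.
§3 applies (level before this adjustment is 23 ≥ 18, so +4): 23 + 4 = 27.
§4 applies: 27 − 3 = 24.
§5 applies: 24 − 2 = 22.
§6 applies: 22 + 2 = 24.
Level 24 exceeds the maximum of 23; capped at 23.
Final offense level: 23.
Criminal history: 10 prior points → Category C (10-12).
Level 23 falls in the 23 band.
Grid: Level 23 × Category C = 56-66 months.

56-66 months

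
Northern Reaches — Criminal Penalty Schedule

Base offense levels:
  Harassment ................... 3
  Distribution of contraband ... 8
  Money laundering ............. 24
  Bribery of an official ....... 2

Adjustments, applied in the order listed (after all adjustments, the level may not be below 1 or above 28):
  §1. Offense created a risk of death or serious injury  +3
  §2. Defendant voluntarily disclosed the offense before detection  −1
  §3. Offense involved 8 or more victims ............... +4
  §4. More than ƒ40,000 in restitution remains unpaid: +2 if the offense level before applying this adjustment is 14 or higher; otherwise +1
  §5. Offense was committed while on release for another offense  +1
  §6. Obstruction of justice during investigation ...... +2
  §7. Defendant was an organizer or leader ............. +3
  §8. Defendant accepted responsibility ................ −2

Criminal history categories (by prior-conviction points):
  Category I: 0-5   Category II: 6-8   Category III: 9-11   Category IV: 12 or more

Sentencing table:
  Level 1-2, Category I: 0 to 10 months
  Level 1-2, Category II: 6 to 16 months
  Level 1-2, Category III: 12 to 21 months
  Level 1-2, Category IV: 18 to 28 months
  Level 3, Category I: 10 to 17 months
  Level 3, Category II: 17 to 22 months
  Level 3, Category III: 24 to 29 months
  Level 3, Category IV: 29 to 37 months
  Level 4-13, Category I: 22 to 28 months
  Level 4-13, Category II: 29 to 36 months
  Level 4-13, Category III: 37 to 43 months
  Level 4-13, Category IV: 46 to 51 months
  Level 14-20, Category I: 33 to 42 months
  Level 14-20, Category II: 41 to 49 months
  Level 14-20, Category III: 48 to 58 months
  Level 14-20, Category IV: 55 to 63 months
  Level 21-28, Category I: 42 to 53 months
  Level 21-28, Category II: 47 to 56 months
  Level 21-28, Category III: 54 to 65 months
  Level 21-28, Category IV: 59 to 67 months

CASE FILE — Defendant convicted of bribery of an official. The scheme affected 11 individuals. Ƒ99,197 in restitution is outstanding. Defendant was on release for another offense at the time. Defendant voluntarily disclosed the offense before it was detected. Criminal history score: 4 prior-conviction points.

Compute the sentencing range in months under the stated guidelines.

Base offense level for bribery of an official: 2.
§2 applies: 2 − 1 = 1.
§3 applies: 1 + 4 = 5.
§4 applies (level before this adjustment is 5 < 14, so +1): 5 + 1 = 6.
§5 applies: 6 + 1 = 7.
§7 does not apply.
§8 does not apply.
Final offense level: 7.
Criminal history: 4 prior points → Category I (0-5).
Level 7 falls in the 4-13 band.
Grid: Level 4-13 × Category I = 22-28 months.

22-28 months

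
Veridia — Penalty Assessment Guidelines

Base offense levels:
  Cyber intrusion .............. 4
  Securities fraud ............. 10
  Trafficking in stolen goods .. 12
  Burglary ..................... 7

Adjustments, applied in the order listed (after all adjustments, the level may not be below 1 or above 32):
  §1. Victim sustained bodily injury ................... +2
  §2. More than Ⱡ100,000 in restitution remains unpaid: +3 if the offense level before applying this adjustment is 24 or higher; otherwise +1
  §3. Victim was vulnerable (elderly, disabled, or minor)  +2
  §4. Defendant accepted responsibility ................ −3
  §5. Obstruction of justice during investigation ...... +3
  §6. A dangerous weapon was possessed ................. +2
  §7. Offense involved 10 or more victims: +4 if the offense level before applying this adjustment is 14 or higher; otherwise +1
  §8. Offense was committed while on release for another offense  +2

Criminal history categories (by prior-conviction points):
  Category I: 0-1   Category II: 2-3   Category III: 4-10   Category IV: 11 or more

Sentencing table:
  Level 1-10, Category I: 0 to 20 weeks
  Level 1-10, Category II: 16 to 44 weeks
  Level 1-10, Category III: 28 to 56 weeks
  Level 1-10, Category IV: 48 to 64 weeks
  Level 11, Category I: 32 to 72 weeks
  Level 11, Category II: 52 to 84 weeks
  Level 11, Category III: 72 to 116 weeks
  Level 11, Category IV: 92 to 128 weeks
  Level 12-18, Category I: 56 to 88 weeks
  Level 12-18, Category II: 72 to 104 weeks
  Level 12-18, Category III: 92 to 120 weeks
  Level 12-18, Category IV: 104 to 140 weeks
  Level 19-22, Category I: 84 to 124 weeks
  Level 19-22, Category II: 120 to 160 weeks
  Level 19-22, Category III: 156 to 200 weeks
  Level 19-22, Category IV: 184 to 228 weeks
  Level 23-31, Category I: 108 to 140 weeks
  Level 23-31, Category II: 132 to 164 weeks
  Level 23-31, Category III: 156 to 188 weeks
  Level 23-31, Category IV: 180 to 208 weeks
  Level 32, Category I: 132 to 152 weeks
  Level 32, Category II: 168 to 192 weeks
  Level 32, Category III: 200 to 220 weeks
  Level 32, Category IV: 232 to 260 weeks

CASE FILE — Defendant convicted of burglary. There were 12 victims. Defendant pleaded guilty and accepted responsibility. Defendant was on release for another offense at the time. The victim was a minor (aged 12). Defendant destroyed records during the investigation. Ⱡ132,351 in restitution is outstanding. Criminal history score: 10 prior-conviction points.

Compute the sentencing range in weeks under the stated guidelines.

92-120 weeks

Base offense level for burglary: 7.
§1 does not apply.
§2 applies (level before this adjustment is 7 < 24, so +1): 7 + 1 = 8.
§3 applies: 8 + 2 = 10.
§4 applies: 10 − 3 = 7.
§5 applies: 7 + 3 = 10.
§7 applies (level before this adjustment is 10 < 14, so +1): 10 + 1 = 11.
§8 applies: 11 + 2 = 13.
Final offense level: 13.
Criminal history: 10 prior points → Category III (4-10).
Level 13 falls in the 12-18 band.
Grid: Level 12-18 × Category III = 92-120 weeks.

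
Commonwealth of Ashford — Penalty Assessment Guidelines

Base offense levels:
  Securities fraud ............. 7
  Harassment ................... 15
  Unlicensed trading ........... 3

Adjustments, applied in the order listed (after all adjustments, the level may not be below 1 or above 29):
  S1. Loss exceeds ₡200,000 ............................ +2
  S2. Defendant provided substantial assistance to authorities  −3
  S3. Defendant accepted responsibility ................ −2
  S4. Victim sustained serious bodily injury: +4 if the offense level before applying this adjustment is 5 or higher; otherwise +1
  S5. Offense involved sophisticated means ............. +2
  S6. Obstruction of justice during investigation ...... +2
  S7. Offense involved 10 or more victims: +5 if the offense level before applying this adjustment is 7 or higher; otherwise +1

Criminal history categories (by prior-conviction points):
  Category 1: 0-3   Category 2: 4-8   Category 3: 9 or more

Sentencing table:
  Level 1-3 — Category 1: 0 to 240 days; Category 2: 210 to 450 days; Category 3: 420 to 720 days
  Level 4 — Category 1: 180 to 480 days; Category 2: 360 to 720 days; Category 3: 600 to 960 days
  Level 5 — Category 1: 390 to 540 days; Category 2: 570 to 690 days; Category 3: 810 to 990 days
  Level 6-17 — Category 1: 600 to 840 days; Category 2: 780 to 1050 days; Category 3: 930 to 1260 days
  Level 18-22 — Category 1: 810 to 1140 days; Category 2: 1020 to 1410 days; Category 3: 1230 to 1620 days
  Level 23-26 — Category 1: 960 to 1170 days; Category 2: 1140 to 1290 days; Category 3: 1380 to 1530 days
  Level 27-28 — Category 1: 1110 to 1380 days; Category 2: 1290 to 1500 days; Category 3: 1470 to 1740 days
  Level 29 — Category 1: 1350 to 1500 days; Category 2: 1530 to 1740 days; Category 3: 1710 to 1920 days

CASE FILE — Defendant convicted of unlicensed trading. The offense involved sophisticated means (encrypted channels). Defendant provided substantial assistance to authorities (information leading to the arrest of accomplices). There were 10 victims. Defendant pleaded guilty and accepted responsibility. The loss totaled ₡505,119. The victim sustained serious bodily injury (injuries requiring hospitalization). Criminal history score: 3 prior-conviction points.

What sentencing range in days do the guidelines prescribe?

180-480 days

Base offense level for unlicensed trading: 3.
S1 applies: 3 + 2 = 5.
S2 applies: 5 − 3 = 2.
S3 applies: 2 − 2 = 0.
S4 applies (level before this adjustment is 0 < 5, so +1): 0 + 1 = 1.
S5 applies: 1 + 2 = 3.
S7 applies (level before this adjustment is 3 < 7, so +1): 3 + 1 = 4.
Final offense level: 4.
Criminal history: 3 prior points → Category 1 (0-3).
Level 4 falls in the 4 band.
Grid: Level 4 × Category 1 = 180-480 days.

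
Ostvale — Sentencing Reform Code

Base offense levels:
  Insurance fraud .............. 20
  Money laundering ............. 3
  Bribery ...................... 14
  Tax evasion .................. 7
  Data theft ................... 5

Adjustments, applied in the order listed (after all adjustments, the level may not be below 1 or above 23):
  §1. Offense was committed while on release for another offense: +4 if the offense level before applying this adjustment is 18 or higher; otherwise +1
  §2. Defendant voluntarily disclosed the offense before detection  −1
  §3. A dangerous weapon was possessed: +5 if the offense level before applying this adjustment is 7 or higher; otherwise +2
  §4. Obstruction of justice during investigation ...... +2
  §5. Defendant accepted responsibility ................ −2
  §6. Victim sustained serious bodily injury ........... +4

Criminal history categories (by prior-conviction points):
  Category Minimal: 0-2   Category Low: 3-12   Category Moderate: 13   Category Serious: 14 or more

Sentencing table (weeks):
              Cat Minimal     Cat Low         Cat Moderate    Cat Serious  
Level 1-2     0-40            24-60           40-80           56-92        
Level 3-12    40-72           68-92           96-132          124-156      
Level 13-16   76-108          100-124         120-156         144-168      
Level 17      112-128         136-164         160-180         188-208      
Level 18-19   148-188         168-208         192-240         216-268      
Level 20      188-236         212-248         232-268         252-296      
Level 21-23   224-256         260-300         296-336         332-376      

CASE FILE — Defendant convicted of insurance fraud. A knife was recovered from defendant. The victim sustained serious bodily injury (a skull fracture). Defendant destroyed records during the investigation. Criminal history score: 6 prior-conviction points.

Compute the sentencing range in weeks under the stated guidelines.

260-300 weeks

Base offense level for insurance fraud: 20.
§1 does not apply.
§2 does not apply.
§3 applies (level before this adjustment is 20 ≥ 7, so +5): 20 + 5 = 25.
§4 applies: 25 + 2 = 27.
§6 applies: 27 + 4 = 31.
Level 31 exceeds the maximum of 23; capped at 23.
Final offense level: 23.
Criminal history: 6 prior points → Category Low (3-12).
Level 23 falls in the 21-23 band.
Grid: Level 21-23 × Category Low = 260-300 weeks.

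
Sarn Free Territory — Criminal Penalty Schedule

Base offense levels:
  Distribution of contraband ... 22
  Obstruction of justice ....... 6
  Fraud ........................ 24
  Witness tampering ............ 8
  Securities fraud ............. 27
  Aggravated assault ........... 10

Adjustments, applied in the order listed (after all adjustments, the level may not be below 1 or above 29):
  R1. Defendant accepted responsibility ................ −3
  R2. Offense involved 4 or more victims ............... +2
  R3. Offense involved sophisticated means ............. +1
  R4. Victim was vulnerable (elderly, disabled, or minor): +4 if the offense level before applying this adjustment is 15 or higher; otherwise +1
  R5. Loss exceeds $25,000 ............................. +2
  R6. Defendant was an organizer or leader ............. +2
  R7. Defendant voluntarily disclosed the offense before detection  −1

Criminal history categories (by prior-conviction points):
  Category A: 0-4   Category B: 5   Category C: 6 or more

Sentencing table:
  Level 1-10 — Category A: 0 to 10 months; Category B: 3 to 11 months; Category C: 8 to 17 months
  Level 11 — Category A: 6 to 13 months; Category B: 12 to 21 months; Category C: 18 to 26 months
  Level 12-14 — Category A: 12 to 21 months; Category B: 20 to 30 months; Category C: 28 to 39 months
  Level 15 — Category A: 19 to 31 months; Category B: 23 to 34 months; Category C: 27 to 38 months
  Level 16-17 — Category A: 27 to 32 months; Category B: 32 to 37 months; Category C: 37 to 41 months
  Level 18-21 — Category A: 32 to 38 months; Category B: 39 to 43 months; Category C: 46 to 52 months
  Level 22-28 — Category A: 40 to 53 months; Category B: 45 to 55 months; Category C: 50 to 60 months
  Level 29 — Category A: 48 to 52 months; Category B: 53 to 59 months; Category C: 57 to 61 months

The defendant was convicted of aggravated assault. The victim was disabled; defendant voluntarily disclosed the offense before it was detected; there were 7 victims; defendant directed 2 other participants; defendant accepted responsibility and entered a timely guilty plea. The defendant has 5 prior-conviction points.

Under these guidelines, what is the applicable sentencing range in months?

12-21 months

Base offense level for aggravated assault: 10.
R1 applies: 10 − 3 = 7.
R2 applies: 7 + 2 = 9.
R3 does not apply.
R4 applies (level before this adjustment is 9 < 15, so +1): 9 + 1 = 10.
R6 applies: 10 + 2 = 12.
R7 applies: 12 − 1 = 11.
Final offense level: 11.
Criminal history: 5 prior points → Category B (5).
Level 11 falls in the 11 band.
Grid: Level 11 × Category B = 12-21 months.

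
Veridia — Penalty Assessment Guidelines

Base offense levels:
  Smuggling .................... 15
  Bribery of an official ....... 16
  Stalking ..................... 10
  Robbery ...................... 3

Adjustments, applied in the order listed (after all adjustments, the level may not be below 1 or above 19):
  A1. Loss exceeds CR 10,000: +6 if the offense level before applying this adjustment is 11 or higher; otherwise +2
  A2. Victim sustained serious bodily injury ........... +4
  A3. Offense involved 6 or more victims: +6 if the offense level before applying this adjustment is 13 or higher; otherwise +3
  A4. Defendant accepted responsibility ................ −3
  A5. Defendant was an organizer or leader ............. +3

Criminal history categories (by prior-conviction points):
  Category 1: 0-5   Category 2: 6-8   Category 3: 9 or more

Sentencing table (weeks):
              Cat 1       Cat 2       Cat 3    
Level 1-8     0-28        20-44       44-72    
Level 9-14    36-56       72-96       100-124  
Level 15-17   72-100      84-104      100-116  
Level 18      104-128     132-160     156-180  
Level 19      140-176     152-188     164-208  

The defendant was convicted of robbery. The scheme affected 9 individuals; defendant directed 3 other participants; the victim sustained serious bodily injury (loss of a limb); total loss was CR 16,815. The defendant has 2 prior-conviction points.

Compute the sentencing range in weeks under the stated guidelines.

Base offense level for robbery: 3.
A1 applies (level before this adjustment is 3 < 11, so +2): 3 + 2 = 5.
A2 applies: 5 + 4 = 9.
A3 applies (level before this adjustment is 9 < 13, so +3): 9 + 3 = 12.
A4 does not apply.
A5 applies: 12 + 3 = 15.
Final offense level: 15.
Criminal history: 2 prior points → Category 1 (0-5).
Level 15 falls in the 15-17 band.
Grid: Level 15-17 × Category 1 = 72-100 weeks.

72-100 weeks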